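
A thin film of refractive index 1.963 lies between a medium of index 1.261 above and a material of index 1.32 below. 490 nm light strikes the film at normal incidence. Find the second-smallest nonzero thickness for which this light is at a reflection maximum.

187 nm

Ray reflecting at the top interface goes from n = 1.261 toward n = 1.963: a half-wave phase shift.
Ray reflecting at the bottom interface goes from n = 1.963 toward n = 1.32: no phase shift.
Net: one phase inversion between the two reflected rays.
For strong reflection here: 2 n t = (m + ½) λ.
The second-smallest nonzero thickness corresponds to m = 1: t = (m + ½) λ / (2 n) = 1.50 × 490 / (2 × 1.963) = 187 nm.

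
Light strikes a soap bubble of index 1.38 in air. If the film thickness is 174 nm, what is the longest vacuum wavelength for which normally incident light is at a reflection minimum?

Ray reflecting at the top interface goes from n = 1.0 toward n = 1.38: a half-wave phase shift.
At the lower boundary (n = 1.38 to n = 1.0) the reflected ray undergoes no phase shift.
The two reflections differ by half a wavelength.
With one net inversion, destructive interference in reflection requires 2 n t = m λ.
λ = 2 n t / m. The longest wavelength is m = 1: λ = 2 × 1.38 × 174 / 1.00 = 480 nm.

480 nm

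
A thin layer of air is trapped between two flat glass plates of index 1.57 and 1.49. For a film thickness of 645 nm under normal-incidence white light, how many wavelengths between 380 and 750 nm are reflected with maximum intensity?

Top surface (1.57 → 1.0): reflection off a lower-index medium gives no phase shift.
At the lower boundary (n = 1.0 to n = 1.49) the reflected ray undergoes a half-wave phase shift.
Exactly one π shift → a net half-wave offset.
For bright reflection here: 2 n t = (m + ½) λ.
λ = 2 n t / (m + ½) = 1290 / (m + ½) nm.
m=1: 860 nm (IR); m=2: 516 nm (visible); m=3: 369 nm (UV).

1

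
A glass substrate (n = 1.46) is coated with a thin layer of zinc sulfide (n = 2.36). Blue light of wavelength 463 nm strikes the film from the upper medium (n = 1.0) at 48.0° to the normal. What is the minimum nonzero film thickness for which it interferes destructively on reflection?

Top surface (1.0 → 2.36): reflection off a higher-index medium gives a half-wave phase shift.
Ray reflecting at the bottom interface goes from n = 2.36 toward n = 1.46: no phase shift.
Net: one phase inversion between the two reflected rays.
So the condition for destructive reflection is 2 n t cos θ_r = m λ.
Snell's law: 1.0 sin 48.0° = 2.36 sin θ_r → sin θ_r = 0.315, cos θ_r = 0.949.
Minimum nonzero at m = 1: t = λ / (2 n cos θ_r) = 463 / (2 × 2.36 × 0.949) = 103 nm.

103 nm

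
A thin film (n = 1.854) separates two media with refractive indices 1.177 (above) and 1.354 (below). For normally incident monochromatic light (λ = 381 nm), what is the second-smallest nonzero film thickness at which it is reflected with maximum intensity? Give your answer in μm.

0.154 μm

Ray reflecting at the top interface goes from n = 1.177 toward n = 1.854: a half-wave phase shift.
Bottom surface (1.854 → 1.354): reflection off a lower-index medium gives no phase shift.
Exactly one π shift → a net half-wave offset.
With one net inversion, constructive interference in reflection requires 2 n t = (m + ½) λ.
The second-smallest nonzero thickness corresponds to m = 1: t = (m + ½) λ / (2 n) = 1.50 × 381 / (2 × 1.854) = 154 nm.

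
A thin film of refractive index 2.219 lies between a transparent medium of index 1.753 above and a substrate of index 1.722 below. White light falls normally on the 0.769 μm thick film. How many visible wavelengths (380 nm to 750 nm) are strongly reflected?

4

Ray reflecting at the top interface goes from n = 1.753 toward n = 2.219: a half-wave phase shift.
Bottom surface (2.219 → 1.722): reflection off a lower-index medium gives no phase shift.
Exactly one π shift → a net half-wave offset.
With one net inversion, constructive interference in reflection requires 2 n t = (m + ½) λ.
λ = 2 n t / (m + ½) = 3413 / (m + ½) nm.
m=4: 758 nm (IR); m=5: 621 nm (visible); m=6: 525 nm (visible); m=7: 455 nm (visible); m=8: 402 nm (visible); m=9: 359 nm (UV).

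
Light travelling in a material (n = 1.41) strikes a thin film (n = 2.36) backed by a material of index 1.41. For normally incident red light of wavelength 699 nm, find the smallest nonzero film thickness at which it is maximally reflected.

Top surface (1.41 → 2.36): reflection off a higher-index medium gives a half-wave phase shift.
At the lower boundary (n = 2.36 to n = 1.41) the reflected ray undergoes no phase shift.
The two reflections differ by half a wavelength.
For maximum reflection here: 2 n t = (m + ½) λ.
Minimum at m = 0: t = λ / (4 n) = 699 / (4 × 2.36) = 74.0 nm.

74.0 nm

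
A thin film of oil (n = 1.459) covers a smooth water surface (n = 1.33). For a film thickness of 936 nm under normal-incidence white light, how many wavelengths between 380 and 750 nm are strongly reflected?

Ray reflecting at the top interface goes from n = 1.0 toward n = 1.459: a half-wave phase shift.
Ray reflecting at the bottom interface goes from n = 1.459 toward n = 1.33: no phase shift.
Net: one phase inversion between the two reflected rays.
So the condition for constructive reflection is 2 n t = (m + ½) λ.
λ = 2 n t / (m + ½) = 2731 / (m + ½) nm.
m=3: 780 nm (IR); m=4: 607 nm (visible); m=5: 497 nm (visible); m=6: 420 nm (visible); m=7: 364 nm (UV).

3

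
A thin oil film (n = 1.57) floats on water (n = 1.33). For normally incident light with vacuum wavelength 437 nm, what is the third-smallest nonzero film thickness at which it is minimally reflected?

Ray reflecting at the top interface goes from n = 1.0 toward n = 1.57: a half-wave phase shift.
At the lower boundary (n = 1.57 to n = 1.33) the reflected ray undergoes no phase shift.
Exactly one π shift → a net half-wave offset.
With one net inversion, destructive interference in reflection requires 2 n t = m λ.
The third-smallest nonzero thickness corresponds to m = 3: t = m λ / (2 n) = 3.00 × 437 / (2 × 1.57) = 418 nm.

418 nm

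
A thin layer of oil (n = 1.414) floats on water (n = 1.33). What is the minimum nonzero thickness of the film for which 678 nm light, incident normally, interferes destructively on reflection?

Ray reflecting at the top interface goes from n = 1.0 toward n = 1.414: a half-wave phase shift.
Ray reflecting at the bottom interface goes from n = 1.414 toward n = 1.33: no phase shift.
Exactly one π shift → a net half-wave offset.
For minimum reflection here: 2 n t = m λ.
Minimum nonzero at m = 1: t = λ / (2 n) = 678 / (2 × 1.414) = 240 nm.

240 nm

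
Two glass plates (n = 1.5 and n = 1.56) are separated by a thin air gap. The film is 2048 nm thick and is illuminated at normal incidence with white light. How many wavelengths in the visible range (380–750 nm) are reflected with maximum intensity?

At the upper boundary (n = 1.5 to n = 1.0) the reflected ray undergoes no phase shift.
Bottom surface (1.0 → 1.56): reflection off a higher-index medium gives a half-wave phase shift.
The two reflections differ by half a wavelength.
So the condition for constructive reflection is 2 n t = (m + ½) λ.
λ = 2 n t / (m + ½) = 4096 / (m + ½) nm.
m=4: 910 nm (IR); m=5: 745 nm (visible); m=6: 630 nm (visible); m=7: 546 nm (visible); m=8: 482 nm (visible); m=9: 431 nm (visible); m=10: 390 nm (visible); m=11: 356 nm (UV).

6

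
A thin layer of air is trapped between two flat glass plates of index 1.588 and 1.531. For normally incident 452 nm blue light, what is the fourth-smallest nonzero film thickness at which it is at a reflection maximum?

Ray reflecting at the top interface goes from n = 1.588 toward n = 1.0: no phase shift.
At the lower boundary (n = 1.0 to n = 1.531) the reflected ray undergoes a half-wave phase shift.
The two reflections differ by half a wavelength.
With one net inversion, constructive interference in reflection requires 2 n t = (m + ½) λ.
The fourth-smallest nonzero thickness corresponds to m = 3: t = (m + ½) λ / (2 n) = 3.50 × 452 / (2 × 1.0) = 791 nm.

791 nm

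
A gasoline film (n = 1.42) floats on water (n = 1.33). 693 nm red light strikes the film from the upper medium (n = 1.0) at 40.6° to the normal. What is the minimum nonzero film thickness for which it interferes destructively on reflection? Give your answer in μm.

0.275 μm

Top surface (1.0 → 1.42): reflection off a higher-index medium gives a half-wave phase shift.
Ray reflecting at the bottom interface goes from n = 1.42 toward n = 1.33: no phase shift.
Exactly one π shift → a net half-wave offset.
So the condition for destructive reflection is 2 n t cos θ_r = m λ.
Snell's law: 1.0 sin 40.6° = 1.42 sin θ_r → sin θ_r = 0.458, cos θ_r = 0.889.
Minimum nonzero at m = 1: t = λ / (2 n cos θ_r) = 693 / (2 × 1.42 × 0.889) = 275 nm.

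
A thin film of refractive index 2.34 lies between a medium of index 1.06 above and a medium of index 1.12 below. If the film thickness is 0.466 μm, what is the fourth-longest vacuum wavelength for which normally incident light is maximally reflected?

Ray reflecting at the top interface goes from n = 1.06 toward n = 2.34: a half-wave phase shift.
Bottom surface (2.34 → 1.12): reflection off a lower-index medium gives no phase shift.
Exactly one π shift → a net half-wave offset.
So the condition for constructive reflection is 2 n t = (m + ½) λ.
λ = 2 n t / (m + ½). The fourth-longest wavelength is m = 3: λ = 2 × 2.34 × 466 / 3.50 = 623 nm.

623 nm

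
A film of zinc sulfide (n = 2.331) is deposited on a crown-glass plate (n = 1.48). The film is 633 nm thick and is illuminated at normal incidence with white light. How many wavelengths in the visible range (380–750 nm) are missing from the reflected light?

4

Top surface (1.0 → 2.331): reflection off a higher-index medium gives a half-wave phase shift.
At the lower boundary (n = 2.331 to n = 1.48) the reflected ray undergoes no phase shift.
Exactly one π shift → a net half-wave offset.
So the condition for destructive reflection is 2 n t = m λ.
λ = 2 n t / m = 2951 / m nm.
m=3: 984 nm (IR); m=4: 738 nm (visible); m=5: 590 nm (visible); m=6: 492 nm (visible); m=7: 422 nm (visible); m=8: 369 nm (UV).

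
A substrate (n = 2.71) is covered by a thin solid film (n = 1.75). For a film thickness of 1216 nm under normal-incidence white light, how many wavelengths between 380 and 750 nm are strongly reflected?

At the upper boundary (n = 1.0 to n = 1.75) the reflected ray undergoes a half-wave phase shift.
At the lower boundary (n = 1.75 to n = 2.71) the reflected ray undergoes a half-wave phase shift.
Zero or two π shifts → no net half-wave offset.
With no net inversion, constructive interference in reflection requires 2 n t = m λ.
λ = 2 n t / m = 4256 / m nm.
m=5: 851 nm (IR); m=6: 709 nm (visible); m=7: 608 nm (visible); m=8: 532 nm (visible); m=9: 473 nm (visible); m=10: 426 nm (visible); m=11: 387 nm (visible); m=12: 355 nm (UV).

6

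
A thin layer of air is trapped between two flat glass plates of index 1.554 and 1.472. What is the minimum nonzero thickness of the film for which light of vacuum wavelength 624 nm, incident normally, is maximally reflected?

Ray reflecting at the top interface goes from n = 1.554 toward n = 1.0: no phase shift.
Bottom surface (1.0 → 1.472): reflection off a higher-index medium gives a half-wave phase shift.
The two reflections differ by half a wavelength.
For maximum reflection here: 2 n t = (m + ½) λ.
Minimum at m = 0: t = λ / (4 n) = 624 / (4 × 1.0) = 156 nm.

156 nm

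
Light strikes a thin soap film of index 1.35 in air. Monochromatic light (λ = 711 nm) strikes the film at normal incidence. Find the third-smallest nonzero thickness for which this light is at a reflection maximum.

658 nm

Ray reflecting at the top interface goes from n = 1.0 toward n = 1.35: a half-wave phase shift.
Bottom surface (1.35 → 1.0): reflection off a lower-index medium gives no phase shift.
The two reflections differ by half a wavelength.
For maximum reflection here: 2 n t = (m + ½) λ.
The third-smallest nonzero thickness corresponds to m = 2: t = (m + ½) λ / (2 n) = 2.50 × 711 / (2 × 1.35) = 658 nm.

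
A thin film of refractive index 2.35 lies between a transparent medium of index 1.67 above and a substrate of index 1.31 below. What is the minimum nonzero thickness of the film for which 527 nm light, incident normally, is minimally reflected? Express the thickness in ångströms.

Top surface (1.67 → 2.35): reflection off a higher-index medium gives a half-wave phase shift.
Bottom surface (2.35 → 1.31): reflection off a lower-index medium gives no phase shift.
Exactly one π shift → a net half-wave offset.
With one net inversion, destructive interference in reflection requires 2 n t = m λ.
Minimum nonzero at m = 1: t = λ / (2 n) = 527 / (2 × 2.35) = 112 nm.

1121 Å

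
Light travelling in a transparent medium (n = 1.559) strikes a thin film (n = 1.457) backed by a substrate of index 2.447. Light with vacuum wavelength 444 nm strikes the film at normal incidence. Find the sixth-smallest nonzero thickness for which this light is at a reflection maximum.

Ray reflecting at the top interface goes from n = 1.559 toward n = 1.457: no phase shift.
Bottom surface (1.457 → 2.447): reflection off a higher-index medium gives a half-wave phase shift.
The two reflections differ by half a wavelength.
With one net inversion, constructive interference in reflection requires 2 n t = (m + ½) λ.
The sixth-smallest nonzero thickness corresponds to m = 5: t = (m + ½) λ / (2 n) = 5.50 × 444 / (2 × 1.457) = 838 nm.

838 nm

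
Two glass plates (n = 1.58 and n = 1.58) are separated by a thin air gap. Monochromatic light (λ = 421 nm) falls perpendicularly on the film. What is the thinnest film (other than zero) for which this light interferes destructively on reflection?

At the upper boundary (n = 1.58 to n = 1.0) the reflected ray undergoes no phase shift.
Ray reflecting at the bottom interface goes from n = 1.0 toward n = 1.58: a half-wave phase shift.
Net: one phase inversion between the two reflected rays.
So the condition for destructive reflection is 2 n t = m λ.
Minimum nonzero at m = 1: t = λ / (2 n) = 421 / (2 × 1.0) = 211 nm.

211 nm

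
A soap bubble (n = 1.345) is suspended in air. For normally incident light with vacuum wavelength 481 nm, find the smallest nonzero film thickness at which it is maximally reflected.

89.4 nm

Ray reflecting at the top interface goes from n = 1.0 toward n = 1.345: a half-wave phase shift.
Ray reflecting at the bottom interface goes from n = 1.345 toward n = 1.0: no phase shift.
The two reflections differ by half a wavelength.
For bright reflection here: 2 n t = (m + ½) λ.
Minimum at m = 0: t = λ / (4 n) = 481 / (4 × 1.345) = 89.4 nm.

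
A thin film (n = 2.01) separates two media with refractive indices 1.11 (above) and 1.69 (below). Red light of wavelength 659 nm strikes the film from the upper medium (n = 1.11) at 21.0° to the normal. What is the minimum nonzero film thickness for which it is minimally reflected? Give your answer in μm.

0.167 μm

At the upper boundary (n = 1.11 to n = 2.01) the reflected ray undergoes a half-wave phase shift.
Ray reflecting at the bottom interface goes from n = 2.01 toward n = 1.69: no phase shift.
The two reflections differ by half a wavelength.
With one net inversion, destructive interference in reflection requires 2 n t cos θ_r = m λ.
Snell's law: 1.11 sin 21.0° = 2.01 sin θ_r → sin θ_r = 0.198, cos θ_r = 0.980.
Minimum nonzero at m = 1: t = λ / (2 n cos θ_r) = 659 / (2 × 2.01 × 0.980) = 167 nm.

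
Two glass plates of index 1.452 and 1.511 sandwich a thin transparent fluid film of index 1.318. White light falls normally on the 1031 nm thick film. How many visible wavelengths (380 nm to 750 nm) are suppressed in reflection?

4

Top surface (1.452 → 1.318): reflection off a lower-index medium gives no phase shift.
Ray reflecting at the bottom interface goes from n = 1.318 toward n = 1.511: a half-wave phase shift.
Net: one phase inversion between the two reflected rays.
For weak reflection here: 2 n t = m λ.
λ = 2 n t / m = 2718 / m nm.
m=3: 906 nm (IR); m=4: 679 nm (visible); m=5: 544 nm (visible); m=6: 453 nm (visible); m=7: 388 nm (visible); m=8: 340 nm (UV).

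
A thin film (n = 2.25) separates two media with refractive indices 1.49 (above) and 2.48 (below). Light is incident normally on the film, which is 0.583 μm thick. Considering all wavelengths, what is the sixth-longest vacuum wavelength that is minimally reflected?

Top surface (1.49 → 2.25): reflection off a higher-index medium gives a half-wave phase shift.
At the lower boundary (n = 2.25 to n = 2.48) the reflected ray undergoes a half-wave phase shift.
The two reflections carry the same phase change, so no net offset.
For weak reflection here: 2 n t = (m + ½) λ.
λ = 2 n t / (m + ½). The sixth-longest wavelength is m = 5: λ = 2 × 2.25 × 583 / 5.50 = 477 nm.

477 nm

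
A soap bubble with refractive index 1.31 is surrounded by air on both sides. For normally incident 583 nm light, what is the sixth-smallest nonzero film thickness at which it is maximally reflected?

At the upper boundary (n = 1.0 to n = 1.31) the reflected ray undergoes a half-wave phase shift.
Bottom surface (1.31 → 1.0): reflection off a lower-index medium gives no phase shift.
Net: one phase inversion between the two reflected rays.
So the condition for constructive reflection is 2 n t = (m + ½) λ.
The sixth-smallest nonzero thickness corresponds to m = 5: t = (m + ½) λ / (2 n) = 5.50 × 583 / (2 × 1.31) = 1224 nm.

1224 nm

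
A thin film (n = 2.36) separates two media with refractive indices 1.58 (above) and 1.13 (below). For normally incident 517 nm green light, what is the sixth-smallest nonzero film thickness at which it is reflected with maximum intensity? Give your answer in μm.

Top surface (1.58 → 2.36): reflection off a higher-index medium gives a half-wave phase shift.
Bottom surface (2.36 → 1.13): reflection off a lower-index medium gives no phase shift.
Exactly one π shift → a net half-wave offset.
For strong reflection here: 2 n t = (m + ½) λ.
The sixth-smallest nonzero thickness corresponds to m = 5: t = (m + ½) λ / (2 n) = 5.50 × 517 / (2 × 2.36) = 602 nm.

0.602 μm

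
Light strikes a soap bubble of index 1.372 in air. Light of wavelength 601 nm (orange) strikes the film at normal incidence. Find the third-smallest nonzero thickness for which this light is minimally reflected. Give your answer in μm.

Top surface (1.0 → 1.372): reflection off a higher-index medium gives a half-wave phase shift.
Ray reflecting at the bottom interface goes from n = 1.372 toward n = 1.0: no phase shift.
Exactly one π shift → a net half-wave offset.
For weak reflection here: 2 n t = m λ.
The third-smallest nonzero thickness corresponds to m = 3: t = m λ / (2 n) = 3.00 × 601 / (2 × 1.372) = 657 nm.

0.657 μm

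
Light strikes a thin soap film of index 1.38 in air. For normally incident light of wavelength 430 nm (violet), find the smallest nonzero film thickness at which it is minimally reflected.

Top surface (1.0 → 1.38): reflection off a higher-index medium gives a half-wave phase shift.
Bottom surface (1.38 → 1.0): reflection off a lower-index medium gives no phase shift.
Exactly one π shift → a net half-wave offset.
So the condition for destructive reflection is 2 n t = m λ.
Minimum nonzero at m = 1: t = λ / (2 n) = 430 / (2 × 1.38) = 156 nm.

156 nm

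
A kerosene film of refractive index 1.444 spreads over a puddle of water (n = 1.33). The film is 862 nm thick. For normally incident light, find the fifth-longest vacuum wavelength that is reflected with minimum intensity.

498 nm

Ray reflecting at the top interface goes from n = 1.0 toward n = 1.444: a half-wave phase shift.
At the lower boundary (n = 1.444 to n = 1.33) the reflected ray undergoes no phase shift.
Net: one phase inversion between the two reflected rays.
For dark reflection here: 2 n t = m λ.
λ = 2 n t / m. The fifth-longest wavelength is m = 5: λ = 2 × 1.444 × 862 / 5.00 = 498 nm.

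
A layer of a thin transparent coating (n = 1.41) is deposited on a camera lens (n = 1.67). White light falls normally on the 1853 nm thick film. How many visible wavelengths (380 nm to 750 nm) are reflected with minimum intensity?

7

Top surface (1.0 → 1.41): reflection off a higher-index medium gives a half-wave phase shift.
At the lower boundary (n = 1.41 to n = 1.67) the reflected ray undergoes a half-wave phase shift.
The two reflections carry the same phase change, so no net offset.
So the condition for destructive reflection is 2 n t = (m + ½) λ.
λ = 2 n t / (m + ½) = 5225 / (m + ½) nm.
m=6: 804 nm (IR); m=7: 697 nm (visible); m=8: 615 nm (visible); m=9: 550 nm (visible); m=10: 498 nm (visible); m=11: 454 nm (visible); m=12: 418 nm (visible); m=13: 387 nm (visible); m=14: 360 nm (UV).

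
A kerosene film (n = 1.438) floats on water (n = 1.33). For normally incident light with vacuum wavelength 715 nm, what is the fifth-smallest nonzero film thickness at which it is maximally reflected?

Ray reflecting at the top interface goes from n = 1.0 toward n = 1.438: a half-wave phase shift.
Bottom surface (1.438 → 1.33): reflection off a lower-index medium gives no phase shift.
Net: one phase inversion between the two reflected rays.
So the condition for constructive reflection is 2 n t = (m + ½) λ.
The fifth-smallest nonzero thickness corresponds to m = 4: t = (m + ½) λ / (2 n) = 4.50 × 715 / (2 × 1.438) = 1119 nm.

1119 nm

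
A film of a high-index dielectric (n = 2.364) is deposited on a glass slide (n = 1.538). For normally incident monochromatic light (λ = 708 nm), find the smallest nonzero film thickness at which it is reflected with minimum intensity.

Top surface (1.0 → 2.364): reflection off a higher-index medium gives a half-wave phase shift.
Bottom surface (2.364 → 1.538): reflection off a lower-index medium gives no phase shift.
The two reflections differ by half a wavelength.
For weak reflection here: 2 n t = m λ.
Minimum nonzero at m = 1: t = λ / (2 n) = 708 / (2 × 2.364) = 150 nm.

150 nm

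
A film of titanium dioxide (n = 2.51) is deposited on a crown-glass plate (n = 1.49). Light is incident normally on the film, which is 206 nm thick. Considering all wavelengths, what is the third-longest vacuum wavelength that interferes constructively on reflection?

414 nm

Top surface (1.0 → 2.51): reflection off a higher-index medium gives a half-wave phase shift.
Bottom surface (2.51 → 1.49): reflection off a lower-index medium gives no phase shift.
Net: one phase inversion between the two reflected rays.
With one net inversion, constructive interference in reflection requires 2 n t = (m + ½) λ.
λ = 2 n t / (m + ½). The third-longest wavelength is m = 2: λ = 2 × 2.51 × 206 / 2.50 = 414 nm.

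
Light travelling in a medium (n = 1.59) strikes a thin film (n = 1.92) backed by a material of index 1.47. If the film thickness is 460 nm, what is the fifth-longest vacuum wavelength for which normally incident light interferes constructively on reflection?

Ray reflecting at the top interface goes from n = 1.59 toward n = 1.92: a half-wave phase shift.
At the lower boundary (n = 1.92 to n = 1.47) the reflected ray undergoes no phase shift.
The two reflections differ by half a wavelength.
So the condition for constructive reflection is 2 n t = (m + ½) λ.
λ = 2 n t / (m + ½). The fifth-longest wavelength is m = 4: λ = 2 × 1.92 × 460 / 4.50 = 393 nm.

393 nm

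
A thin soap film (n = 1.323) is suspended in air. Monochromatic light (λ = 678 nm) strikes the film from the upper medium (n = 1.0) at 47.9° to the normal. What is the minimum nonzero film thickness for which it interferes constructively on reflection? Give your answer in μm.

Top surface (1.0 → 1.323): reflection off a higher-index medium gives a half-wave phase shift.
At the lower boundary (n = 1.323 to n = 1.0) the reflected ray undergoes no phase shift.
The two reflections differ by half a wavelength.
So the condition for constructive reflection is 2 n t cos θ_r = (m + ½) λ.
Snell's law: 1.0 sin 47.9° = 1.323 sin θ_r → sin θ_r = 0.561, cos θ_r = 0.828.
Minimum at m = 0: t = λ / (4 n cos θ_r) = 678 / (4 × 1.323 × 0.828) = 155 nm.

0.155 μm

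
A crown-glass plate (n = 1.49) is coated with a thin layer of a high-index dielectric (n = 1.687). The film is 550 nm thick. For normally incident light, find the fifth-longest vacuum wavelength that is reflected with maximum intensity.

Top surface (1.0 → 1.687): reflection off a higher-index medium gives a half-wave phase shift.
At the lower boundary (n = 1.687 to n = 1.49) the reflected ray undergoes no phase shift.
Net: one phase inversion between the two reflected rays.
With one net inversion, constructive interference in reflection requires 2 n t = (m + ½) λ.
λ = 2 n t / (m + ½). The fifth-longest wavelength is m = 4: λ = 2 × 1.687 × 550 / 4.50 = 412 nm.

412 nm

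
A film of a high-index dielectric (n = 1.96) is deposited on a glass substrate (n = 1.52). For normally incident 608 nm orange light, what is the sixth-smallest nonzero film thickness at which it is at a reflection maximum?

853 nm

At the upper boundary (n = 1.0 to n = 1.96) the reflected ray undergoes a half-wave phase shift.
Ray reflecting at the bottom interface goes from n = 1.96 toward n = 1.52: no phase shift.
The two reflections differ by half a wavelength.
For maximum reflection here: 2 n t = (m + ½) λ.
The sixth-smallest nonzero thickness corresponds to m = 5: t = (m + ½) λ / (2 n) = 5.50 × 608 / (2 × 1.96) = 853 nm.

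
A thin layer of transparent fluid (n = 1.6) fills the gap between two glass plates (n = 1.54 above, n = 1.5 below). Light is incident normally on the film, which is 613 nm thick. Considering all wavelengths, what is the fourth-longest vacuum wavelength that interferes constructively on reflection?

At the upper boundary (n = 1.54 to n = 1.6) the reflected ray undergoes a half-wave phase shift.
Ray reflecting at the bottom interface goes from n = 1.6 toward n = 1.5: no phase shift.
Exactly one π shift → a net half-wave offset.
For bright reflection here: 2 n t = (m + ½) λ.
λ = 2 n t / (m + ½). The fourth-longest wavelength is m = 3: λ = 2 × 1.6 × 613 / 3.50 = 560 nm.

560 nm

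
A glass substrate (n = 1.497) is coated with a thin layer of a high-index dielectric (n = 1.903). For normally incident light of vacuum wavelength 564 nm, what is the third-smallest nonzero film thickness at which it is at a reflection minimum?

Ray reflecting at the top interface goes from n = 1.0 toward n = 1.903: a half-wave phase shift.
Bottom surface (1.903 → 1.497): reflection off a lower-index medium gives no phase shift.
Net: one phase inversion between the two reflected rays.
So the condition for destructive reflection is 2 n t = m λ.
The third-smallest nonzero thickness corresponds to m = 3: t = m λ / (2 n) = 3.00 × 564 / (2 × 1.903) = 445 nm.

445 nm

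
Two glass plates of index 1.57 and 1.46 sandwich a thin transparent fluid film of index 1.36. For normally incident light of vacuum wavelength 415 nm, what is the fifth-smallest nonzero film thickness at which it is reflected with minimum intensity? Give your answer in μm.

0.763 μm

Ray reflecting at the top interface goes from n = 1.57 toward n = 1.36: no phase shift.
At the lower boundary (n = 1.36 to n = 1.46) the reflected ray undergoes a half-wave phase shift.
Net: one phase inversion between the two reflected rays.
For dark reflection here: 2 n t = m λ.
The fifth-smallest nonzero thickness corresponds to m = 5: t = m λ / (2 n) = 5.00 × 415 / (2 × 1.36) = 763 nm.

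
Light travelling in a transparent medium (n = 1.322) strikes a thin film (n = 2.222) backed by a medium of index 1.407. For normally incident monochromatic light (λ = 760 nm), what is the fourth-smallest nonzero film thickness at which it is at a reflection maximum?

Top surface (1.322 → 2.222): reflection off a higher-index medium gives a half-wave phase shift.
Ray reflecting at the bottom interface goes from n = 2.222 toward n = 1.407: no phase shift.
The two reflections differ by half a wavelength.
With one net inversion, constructive interference in reflection requires 2 n t = (m + ½) λ.
The fourth-smallest nonzero thickness corresponds to m = 3: t = (m + ½) λ / (2 n) = 3.50 × 760 / (2 × 2.222) = 599 nm.

599 nm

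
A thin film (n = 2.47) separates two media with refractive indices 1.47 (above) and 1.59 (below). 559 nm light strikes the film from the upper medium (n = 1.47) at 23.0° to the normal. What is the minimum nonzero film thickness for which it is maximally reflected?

58.2 nm

At the upper boundary (n = 1.47 to n = 2.47) the reflected ray undergoes a half-wave phase shift.
At the lower boundary (n = 2.47 to n = 1.59) the reflected ray undergoes no phase shift.
Net: one phase inversion between the two reflected rays.
So the condition for constructive reflection is 2 n t cos θ_r = (m + ½) λ.
Snell's law: 1.47 sin 23.0° = 2.47 sin θ_r → sin θ_r = 0.233, cos θ_r = 0.973.
Minimum at m = 0: t = λ / (4 n cos θ_r) = 559 / (4 × 2.47 × 0.973) = 58.2 nm.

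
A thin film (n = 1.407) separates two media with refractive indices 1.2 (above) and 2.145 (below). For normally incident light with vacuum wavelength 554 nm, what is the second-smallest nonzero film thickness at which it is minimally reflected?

295 nm

At the upper boundary (n = 1.2 to n = 1.407) the reflected ray undergoes a half-wave phase shift.
Ray reflecting at the bottom interface goes from n = 1.407 toward n = 2.145: a half-wave phase shift.
Zero or two π shifts → no net half-wave offset.
For dark reflection here: 2 n t = (m + ½) λ.
The second-smallest nonzero thickness corresponds to m = 1: t = (m + ½) λ / (2 n) = 1.50 × 554 / (2 × 1.407) = 295 nm.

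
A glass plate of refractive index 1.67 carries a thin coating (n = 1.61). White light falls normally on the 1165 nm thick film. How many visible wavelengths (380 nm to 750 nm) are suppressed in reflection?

At the upper boundary (n = 1.0 to n = 1.61) the reflected ray undergoes a half-wave phase shift.
At the lower boundary (n = 1.61 to n = 1.67) the reflected ray undergoes a half-wave phase shift.
The two reflections carry the same phase change, so no net offset.
So the condition for destructive reflection is 2 n t = (m + ½) λ.
λ = 2 n t / (m + ½) = 3751 / (m + ½) nm.
m=4: 834 nm (IR); m=5: 682 nm (visible); m=6: 577 nm (visible); m=7: 500 nm (visible); m=8: 441 nm (visible); m=9: 395 nm (visible); m=10: 357 nm (UV).

5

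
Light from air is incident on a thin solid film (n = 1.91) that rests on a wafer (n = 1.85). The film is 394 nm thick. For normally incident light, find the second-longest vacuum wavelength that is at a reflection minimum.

Top surface (1.0 → 1.91): reflection off a higher-index medium gives a half-wave phase shift.
At the lower boundary (n = 1.91 to n = 1.85) the reflected ray undergoes no phase shift.
The two reflections differ by half a wavelength.
For minimum reflection here: 2 n t = m λ.
λ = 2 n t / m. The second-longest wavelength is m = 2: λ = 2 × 1.91 × 394 / 2.00 = 753 nm.

753 nm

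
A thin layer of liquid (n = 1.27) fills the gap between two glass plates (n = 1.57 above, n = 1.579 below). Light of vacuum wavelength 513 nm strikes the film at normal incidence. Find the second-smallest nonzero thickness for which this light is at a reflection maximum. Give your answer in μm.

Top surface (1.57 → 1.27): reflection off a lower-index medium gives no phase shift.
Ray reflecting at the bottom interface goes from n = 1.27 toward n = 1.579: a half-wave phase shift.
Net: one phase inversion between the two reflected rays.
So the condition for constructive reflection is 2 n t = (m + ½) λ.
The second-smallest nonzero thickness corresponds to m = 1: t = (m + ½) λ / (2 n) = 1.50 × 513 / (2 × 1.27) = 303 nm.

0.303 μm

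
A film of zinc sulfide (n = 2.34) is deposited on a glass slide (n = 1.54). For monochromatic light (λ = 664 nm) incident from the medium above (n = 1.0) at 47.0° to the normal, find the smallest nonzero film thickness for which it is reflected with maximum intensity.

74.7 nm

At the upper boundary (n = 1.0 to n = 2.34) the reflected ray undergoes a half-wave phase shift.
Ray reflecting at the bottom interface goes from n = 2.34 toward n = 1.54: no phase shift.
The two reflections differ by half a wavelength.
For strong reflection here: 2 n t cos θ_r = (m + ½) λ.
Snell's law: 1.0 sin 47.0° = 2.34 sin θ_r → sin θ_r = 0.313, cos θ_r = 0.950.
Minimum at m = 0: t = λ / (4 n cos θ_r) = 664 / (4 × 2.34 × 0.950) = 74.7 nm.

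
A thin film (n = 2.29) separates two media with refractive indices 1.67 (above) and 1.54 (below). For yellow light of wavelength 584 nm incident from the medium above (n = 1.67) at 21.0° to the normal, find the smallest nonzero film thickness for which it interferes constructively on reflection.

At the upper boundary (n = 1.67 to n = 2.29) the reflected ray undergoes a half-wave phase shift.
At the lower boundary (n = 2.29 to n = 1.54) the reflected ray undergoes no phase shift.
Net: one phase inversion between the two reflected rays.
So the condition for constructive reflection is 2 n t cos θ_r = (m + ½) λ.
Snell's law: 1.67 sin 21.0° = 2.29 sin θ_r → sin θ_r = 0.261, cos θ_r = 0.965.
Minimum at m = 0: t = λ / (4 n cos θ_r) = 584 / (4 × 2.29 × 0.965) = 66.1 nm.

66.1 nm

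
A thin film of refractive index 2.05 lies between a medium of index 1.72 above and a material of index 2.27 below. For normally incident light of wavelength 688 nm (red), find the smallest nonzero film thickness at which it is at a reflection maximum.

Ray reflecting at the top interface goes from n = 1.72 toward n = 2.05: a half-wave phase shift.
Bottom surface (2.05 → 2.27): reflection off a higher-index medium gives a half-wave phase shift.
Zero or two π shifts → no net half-wave offset.
With no net inversion, constructive interference in reflection requires 2 n t = m λ.
Minimum nonzero at m = 1: t = λ / (2 n) = 688 / (2 × 2.05) = 168 nm.

168 nm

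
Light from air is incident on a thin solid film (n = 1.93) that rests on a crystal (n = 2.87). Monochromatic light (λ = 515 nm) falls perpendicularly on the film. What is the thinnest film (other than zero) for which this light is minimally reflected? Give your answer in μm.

0.0667 μm

At the upper boundary (n = 1.0 to n = 1.93) the reflected ray undergoes a half-wave phase shift.
At the lower boundary (n = 1.93 to n = 2.87) the reflected ray undergoes a half-wave phase shift.
Zero or two π shifts → no net half-wave offset.
So the condition for destructive reflection is 2 n t = (m + ½) λ.
Minimum at m = 0: t = λ / (4 n) = 515 / (4 × 1.93) = 66.7 nm.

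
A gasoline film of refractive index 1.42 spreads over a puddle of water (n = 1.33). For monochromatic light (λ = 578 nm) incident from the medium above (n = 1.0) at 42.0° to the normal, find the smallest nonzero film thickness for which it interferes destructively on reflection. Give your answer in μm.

Top surface (1.0 → 1.42): reflection off a higher-index medium gives a half-wave phase shift.
Bottom surface (1.42 → 1.33): reflection off a lower-index medium gives no phase shift.
Net: one phase inversion between the two reflected rays.
For minimum reflection here: 2 n t cos θ_r = m λ.
Snell's law: 1.0 sin 42.0° = 1.42 sin θ_r → sin θ_r = 0.471, cos θ_r = 0.882.
Minimum nonzero at m = 1: t = λ / (2 n cos θ_r) = 578 / (2 × 1.42 × 0.882) = 231 nm.

0.231 μm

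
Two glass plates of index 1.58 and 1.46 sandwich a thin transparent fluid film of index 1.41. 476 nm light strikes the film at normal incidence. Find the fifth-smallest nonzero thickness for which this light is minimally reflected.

Top surface (1.58 → 1.41): reflection off a lower-index medium gives no phase shift.
Bottom surface (1.41 → 1.46): reflection off a higher-index medium gives a half-wave phase shift.
The two reflections differ by half a wavelength.
With one net inversion, destructive interference in reflection requires 2 n t = m λ.
The fifth-smallest nonzero thickness corresponds to m = 5: t = m λ / (2 n) = 5.00 × 476 / (2 × 1.41) = 844 nm.

844 nm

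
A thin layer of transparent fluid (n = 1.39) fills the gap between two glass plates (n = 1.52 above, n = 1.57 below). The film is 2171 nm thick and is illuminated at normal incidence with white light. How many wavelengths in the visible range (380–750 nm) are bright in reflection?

At the upper boundary (n = 1.52 to n = 1.39) the reflected ray undergoes no phase shift.
Bottom surface (1.39 → 1.57): reflection off a higher-index medium gives a half-wave phase shift.
Net: one phase inversion between the two reflected rays.
With one net inversion, constructive interference in reflection requires 2 n t = (m + ½) λ.
λ = 2 n t / (m + ½) = 6035 / (m + ½) nm.
m=7: 805 nm (IR); m=8: 710 nm (visible); m=9: 635 nm (visible); m=10: 575 nm (visible); m=11: 525 nm (visible); m=12: 483 nm (visible); m=13: 447 nm (visible); m=14: 416 nm (visible); m=15: 389 nm (visible); m=16: 366 nm (UV).

8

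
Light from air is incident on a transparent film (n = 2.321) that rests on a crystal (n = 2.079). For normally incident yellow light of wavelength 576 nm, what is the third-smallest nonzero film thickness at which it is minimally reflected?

Ray reflecting at the top interface goes from n = 1.0 toward n = 2.321: a half-wave phase shift.
Bottom surface (2.321 → 2.079): reflection off a lower-index medium gives no phase shift.
Net: one phase inversion between the two reflected rays.
So the condition for destructive reflection is 2 n t = m λ.
The third-smallest nonzero thickness corresponds to m = 3: t = m λ / (2 n) = 3.00 × 576 / (2 × 2.321) = 372 nm.

372 nm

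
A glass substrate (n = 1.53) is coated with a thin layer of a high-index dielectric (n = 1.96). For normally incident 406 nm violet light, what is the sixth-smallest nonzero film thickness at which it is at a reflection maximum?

Ray reflecting at the top interface goes from n = 1.0 toward n = 1.96: a half-wave phase shift.
Bottom surface (1.96 → 1.53): reflection off a lower-index medium gives no phase shift.
Exactly one π shift → a net half-wave offset.
So the condition for constructive reflection is 2 n t = (m + ½) λ.
The sixth-smallest nonzero thickness corresponds to m = 5: t = (m + ½) λ / (2 n) = 5.50 × 406 / (2 × 1.96) = 570 nm.

570 nm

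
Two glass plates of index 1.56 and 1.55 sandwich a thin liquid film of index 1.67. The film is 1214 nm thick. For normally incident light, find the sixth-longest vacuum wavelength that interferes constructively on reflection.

Top surface (1.56 → 1.67): reflection off a higher-index medium gives a half-wave phase shift.
Ray reflecting at the bottom interface goes from n = 1.67 toward n = 1.55: no phase shift.
Net: one phase inversion between the two reflected rays.
So the condition for constructive reflection is 2 n t = (m + ½) λ.
λ = 2 n t / (m + ½). The sixth-longest wavelength is m = 5: λ = 2 × 1.67 × 1214 / 5.50 = 737 nm.

737 nm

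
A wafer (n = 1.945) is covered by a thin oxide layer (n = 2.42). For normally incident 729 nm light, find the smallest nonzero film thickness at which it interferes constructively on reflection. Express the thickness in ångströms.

At the upper boundary (n = 1.0 to n = 2.42) the reflected ray undergoes a half-wave phase shift.
Ray reflecting at the bottom interface goes from n = 2.42 toward n = 1.945: no phase shift.
Net: one phase inversion between the two reflected rays.
With one net inversion, constructive interference in reflection requires 2 n t = (m + ½) λ.
Minimum at m = 0: t = λ / (4 n) = 729 / (4 × 2.42) = 75.3 nm.

753 Å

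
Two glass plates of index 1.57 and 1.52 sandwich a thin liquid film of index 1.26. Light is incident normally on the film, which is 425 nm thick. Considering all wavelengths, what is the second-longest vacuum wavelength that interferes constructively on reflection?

714 nm

Ray reflecting at the top interface goes from n = 1.57 toward n = 1.26: no phase shift.
Bottom surface (1.26 → 1.52): reflection off a higher-index medium gives a half-wave phase shift.
The two reflections differ by half a wavelength.
So the condition for constructive reflection is 2 n t = (m + ½) λ.
λ = 2 n t / (m + ½). The second-longest wavelength is m = 1: λ = 2 × 1.26 × 425 / 1.50 = 714 nm.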